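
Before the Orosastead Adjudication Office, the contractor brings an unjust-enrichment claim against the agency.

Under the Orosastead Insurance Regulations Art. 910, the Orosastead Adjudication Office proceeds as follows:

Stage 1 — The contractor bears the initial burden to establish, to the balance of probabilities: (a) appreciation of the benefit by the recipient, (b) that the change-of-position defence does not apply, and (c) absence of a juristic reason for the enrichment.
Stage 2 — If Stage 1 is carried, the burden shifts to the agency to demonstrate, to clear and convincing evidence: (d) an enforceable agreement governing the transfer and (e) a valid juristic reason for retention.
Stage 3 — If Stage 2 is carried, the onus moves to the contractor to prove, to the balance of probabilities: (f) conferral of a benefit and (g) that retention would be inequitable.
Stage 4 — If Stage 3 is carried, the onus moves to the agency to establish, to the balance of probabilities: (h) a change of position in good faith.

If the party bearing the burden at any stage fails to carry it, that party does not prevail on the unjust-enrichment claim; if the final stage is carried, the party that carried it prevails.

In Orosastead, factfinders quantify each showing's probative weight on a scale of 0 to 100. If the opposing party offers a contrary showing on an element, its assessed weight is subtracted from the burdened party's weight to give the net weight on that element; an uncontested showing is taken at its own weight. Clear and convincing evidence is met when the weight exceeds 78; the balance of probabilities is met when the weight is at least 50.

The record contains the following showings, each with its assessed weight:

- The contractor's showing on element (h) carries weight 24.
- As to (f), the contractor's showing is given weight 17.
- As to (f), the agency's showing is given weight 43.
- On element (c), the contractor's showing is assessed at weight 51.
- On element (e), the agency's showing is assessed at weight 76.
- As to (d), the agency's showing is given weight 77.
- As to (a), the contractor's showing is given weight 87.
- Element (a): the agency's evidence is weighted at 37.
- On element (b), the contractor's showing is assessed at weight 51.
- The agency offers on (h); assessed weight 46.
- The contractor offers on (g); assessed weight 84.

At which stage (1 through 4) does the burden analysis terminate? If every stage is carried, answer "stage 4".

stage 2

At Stage 1 the contractor must meet the balance of probabilities (weight is at least 50): on (a) the weight is 87 less the opposing 37 gives net 50, which does reach 50, so (a) meets the standard; on (b) the weight is 51, ≥ 50, so (b) meets the standard; on (c) the weight is 51, ≥ 50, so (c) meets the standard.
  Stage 1 is satisfied; the onus moves to the agency.
At Stage 2 the agency must meet clear and convincing evidence (weight exceeds 78): on (d) the weight is 77, ≤ 78, so (d) does not meet the standard; on (e) the weight is 76, which does not exceed 78, so (e) does not meet the standard.
  The agency does not carry Stage 2.
The analysis ends at Stage 2; the contractor prevails.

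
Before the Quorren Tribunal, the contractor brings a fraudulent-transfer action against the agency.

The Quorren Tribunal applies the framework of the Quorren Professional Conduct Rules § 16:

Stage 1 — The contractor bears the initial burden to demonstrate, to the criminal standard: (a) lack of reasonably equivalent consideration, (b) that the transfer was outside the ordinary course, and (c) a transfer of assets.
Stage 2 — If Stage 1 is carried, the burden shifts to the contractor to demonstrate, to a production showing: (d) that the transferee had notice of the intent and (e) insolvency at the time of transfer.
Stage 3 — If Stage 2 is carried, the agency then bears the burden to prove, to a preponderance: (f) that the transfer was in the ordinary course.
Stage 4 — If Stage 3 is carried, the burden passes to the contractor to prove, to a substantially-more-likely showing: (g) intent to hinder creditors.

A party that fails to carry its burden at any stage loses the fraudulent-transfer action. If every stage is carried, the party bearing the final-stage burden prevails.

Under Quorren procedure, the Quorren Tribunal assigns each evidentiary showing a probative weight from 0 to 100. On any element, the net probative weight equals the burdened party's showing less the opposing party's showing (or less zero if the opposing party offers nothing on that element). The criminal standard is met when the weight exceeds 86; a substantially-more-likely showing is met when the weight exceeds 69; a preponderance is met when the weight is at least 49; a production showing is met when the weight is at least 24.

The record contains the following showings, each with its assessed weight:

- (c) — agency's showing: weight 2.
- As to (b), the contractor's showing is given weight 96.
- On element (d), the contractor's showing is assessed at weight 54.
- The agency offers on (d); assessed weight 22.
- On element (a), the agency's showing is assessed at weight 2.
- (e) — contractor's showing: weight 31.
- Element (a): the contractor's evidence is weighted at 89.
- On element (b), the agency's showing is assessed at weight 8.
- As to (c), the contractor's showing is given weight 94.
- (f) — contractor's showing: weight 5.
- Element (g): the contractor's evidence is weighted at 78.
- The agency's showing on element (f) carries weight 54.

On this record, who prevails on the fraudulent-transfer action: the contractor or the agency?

contractor

At Stage 1 the contractor must meet the criminal standard (weight exceeds 86): on (a) the weight is 89 less the opposing 2 gives net 87, > 86, so (a) meets the standard; on (b) the weight is 96 less the opposing 8 gives net 88, which does exceed 86, so (b) meets the standard; on (c) the weight is 94 less the opposing 2 gives net 92, > 86, so (c) meets the standard.
  Stage 1 is satisfied; the contractor continues to bear the burden.
At Stage 2 the contractor must meet a production showing (weight is at least 24): on (d) the weight is 54 less the opposing 22 gives net 32, which does reach 24, so (d) meets the standard; on (e) the weight is 31, which does reach 24, so (e) meets the standard.
  All elements met. The burden passes to the agency.
At Stage 3 the agency must meet a preponderance (weight is at least 49): on (f) the weight is 54 less the opposing 5 gives net 49, which does reach 49, so (f) meets the standard.
  All elements met. The burden passes to the contractor.
At Stage 4 the contractor must meet a substantially-more-likely showing (weight exceeds 69): on (g) the weight is 78, which does exceed 69, so (g) meets the standard.
  The contractor carries the last stage.
Every stage carried; the contractor prevails.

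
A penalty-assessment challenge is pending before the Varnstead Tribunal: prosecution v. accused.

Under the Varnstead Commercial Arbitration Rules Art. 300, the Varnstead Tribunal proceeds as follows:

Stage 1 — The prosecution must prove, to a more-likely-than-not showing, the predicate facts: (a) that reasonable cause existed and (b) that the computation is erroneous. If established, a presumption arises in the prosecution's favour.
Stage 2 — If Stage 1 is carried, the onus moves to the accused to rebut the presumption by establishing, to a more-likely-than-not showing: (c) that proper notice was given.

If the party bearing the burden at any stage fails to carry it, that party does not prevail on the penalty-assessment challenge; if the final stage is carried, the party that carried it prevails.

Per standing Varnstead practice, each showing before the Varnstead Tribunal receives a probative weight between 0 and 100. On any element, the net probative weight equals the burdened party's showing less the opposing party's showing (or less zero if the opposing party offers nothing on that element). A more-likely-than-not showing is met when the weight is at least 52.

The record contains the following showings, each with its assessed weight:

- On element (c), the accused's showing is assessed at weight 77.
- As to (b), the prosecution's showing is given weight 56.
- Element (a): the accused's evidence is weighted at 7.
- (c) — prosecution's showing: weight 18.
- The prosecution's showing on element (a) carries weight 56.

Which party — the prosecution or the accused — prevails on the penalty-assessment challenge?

Stage 1 (prosecution, a more-likely-than-not showing, weight is at least 52): (a) net 56−7=49 < 52 — fails; (b) 56 ≥ 52 — meets.
  Not every element is met, so the prosecution fails to carry Stage 1.
The accused prevails.

accused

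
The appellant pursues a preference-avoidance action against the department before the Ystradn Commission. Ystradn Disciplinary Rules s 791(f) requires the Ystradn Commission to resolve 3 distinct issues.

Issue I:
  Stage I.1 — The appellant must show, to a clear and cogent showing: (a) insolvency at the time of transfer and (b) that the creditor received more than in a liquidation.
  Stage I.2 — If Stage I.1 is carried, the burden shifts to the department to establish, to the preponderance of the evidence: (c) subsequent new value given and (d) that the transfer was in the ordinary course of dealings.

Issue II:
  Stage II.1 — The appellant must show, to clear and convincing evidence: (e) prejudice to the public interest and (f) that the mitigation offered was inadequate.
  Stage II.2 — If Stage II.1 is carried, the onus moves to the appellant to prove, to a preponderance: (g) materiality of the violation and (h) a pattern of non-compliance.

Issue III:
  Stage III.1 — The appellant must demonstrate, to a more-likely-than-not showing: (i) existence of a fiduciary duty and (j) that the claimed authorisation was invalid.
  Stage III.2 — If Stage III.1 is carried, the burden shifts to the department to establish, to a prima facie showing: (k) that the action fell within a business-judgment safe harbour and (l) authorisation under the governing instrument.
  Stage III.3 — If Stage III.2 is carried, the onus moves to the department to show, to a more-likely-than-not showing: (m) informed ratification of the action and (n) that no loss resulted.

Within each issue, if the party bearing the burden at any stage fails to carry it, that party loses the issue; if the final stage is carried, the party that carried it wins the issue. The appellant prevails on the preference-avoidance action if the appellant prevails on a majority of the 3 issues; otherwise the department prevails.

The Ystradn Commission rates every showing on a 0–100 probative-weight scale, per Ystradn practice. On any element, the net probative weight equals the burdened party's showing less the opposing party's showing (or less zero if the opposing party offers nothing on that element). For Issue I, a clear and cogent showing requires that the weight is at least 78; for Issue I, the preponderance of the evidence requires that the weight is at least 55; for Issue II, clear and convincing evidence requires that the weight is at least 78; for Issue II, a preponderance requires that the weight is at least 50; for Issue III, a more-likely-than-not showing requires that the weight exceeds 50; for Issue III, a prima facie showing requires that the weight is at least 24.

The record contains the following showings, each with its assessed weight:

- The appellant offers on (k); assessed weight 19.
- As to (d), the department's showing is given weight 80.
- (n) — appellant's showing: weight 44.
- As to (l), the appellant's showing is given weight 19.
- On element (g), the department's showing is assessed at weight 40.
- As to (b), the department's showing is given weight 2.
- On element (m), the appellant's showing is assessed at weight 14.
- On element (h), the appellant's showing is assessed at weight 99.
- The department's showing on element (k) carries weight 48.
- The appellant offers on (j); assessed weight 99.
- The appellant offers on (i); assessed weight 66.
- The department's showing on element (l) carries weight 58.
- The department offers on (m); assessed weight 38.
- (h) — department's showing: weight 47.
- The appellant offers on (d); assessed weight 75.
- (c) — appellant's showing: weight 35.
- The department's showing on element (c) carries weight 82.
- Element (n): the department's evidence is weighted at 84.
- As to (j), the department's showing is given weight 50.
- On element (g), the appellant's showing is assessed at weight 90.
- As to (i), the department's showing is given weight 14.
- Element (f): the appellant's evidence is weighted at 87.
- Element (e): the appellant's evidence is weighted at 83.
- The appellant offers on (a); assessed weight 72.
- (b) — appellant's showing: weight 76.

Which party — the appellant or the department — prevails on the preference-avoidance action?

department

— Issue I —
Stage I.1 (appellant, a clear and cogent showing, weight is at least 78): (a) 72 < 78 — fails; (b) net 76−2=74 < 78 — fails.
  Stage I.1 not carried; the appellant fails its burden.
The department prevails on this issue.
— Issue II —
At Stage II.1 the appellant must meet clear and convincing evidence (weight is at least 78): on (e) the weight is 83, which does reach 78, so (e) meets the standard; on (f) the weight is 87, which does reach 78, so (f) meets the standard.
  Stage II.1 is satisfied; the appellant continues to bear the burden.
At Stage II.2 the appellant must meet a preponderance (weight is at least 50): on (g) the weight is 90 less the opposing 40 gives net 50, ≥ 50, so (g) meets the standard; on (h) the weight is 99 less the opposing 47 gives net 52, which does reach 50, so (h) meets the standard.
  Stage II.2 carried; the final stage is satisfied.
With every stage satisfied, the appellant prevails on this issue.
— Issue III —
At Stage III.1 the appellant must meet a more-likely-than-not showing (weight exceeds 50): on (i) the weight is 66 less the opposing 14 gives net 52, > 50, so (i) meets the standard; on (j) the weight is 99 less the opposing 50 gives net 49, which does not exceed 50, so (j) does not meet the standard.
  The appellant does not carry Stage III.1.
The department prevails on this issue.
Per-issue: Issue I → department; Issue II → appellant; Issue III → department. The appellant must prevail on a majority of issues; overall, the department prevails.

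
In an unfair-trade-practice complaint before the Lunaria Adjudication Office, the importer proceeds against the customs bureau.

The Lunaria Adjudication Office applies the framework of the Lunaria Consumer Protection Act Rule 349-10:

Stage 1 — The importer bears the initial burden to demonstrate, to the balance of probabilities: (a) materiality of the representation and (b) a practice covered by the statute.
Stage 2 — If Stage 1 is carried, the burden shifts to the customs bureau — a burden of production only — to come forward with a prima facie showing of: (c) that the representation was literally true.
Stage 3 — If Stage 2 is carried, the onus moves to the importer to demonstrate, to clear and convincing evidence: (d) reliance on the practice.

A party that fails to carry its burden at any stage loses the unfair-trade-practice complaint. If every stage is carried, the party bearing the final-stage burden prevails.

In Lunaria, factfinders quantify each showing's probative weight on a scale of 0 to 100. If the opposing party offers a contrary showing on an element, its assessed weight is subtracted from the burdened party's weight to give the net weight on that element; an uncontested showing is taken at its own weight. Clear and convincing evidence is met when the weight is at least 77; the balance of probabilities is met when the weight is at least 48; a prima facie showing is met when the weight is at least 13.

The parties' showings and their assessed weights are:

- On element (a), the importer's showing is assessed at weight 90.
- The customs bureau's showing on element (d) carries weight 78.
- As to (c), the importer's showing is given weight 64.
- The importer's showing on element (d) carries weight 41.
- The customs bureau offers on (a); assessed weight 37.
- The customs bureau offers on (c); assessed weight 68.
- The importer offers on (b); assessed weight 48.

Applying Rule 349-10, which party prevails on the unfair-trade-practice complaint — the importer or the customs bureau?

Stage 1 — burden on importer; standard: the balance of probabilities (weight is at least 48).
    (a): 90 − 37 = 53 ≥ 48 [met]
    (b): 48 ≥ 48 [met]
  Stage 1 carried; the burden shifts to the customs bureau.
Stage 2 — burden on customs bureau; standard: a prima facie showing (weight is at least 13).
    (c): 68 − 64 = 4 < 13 [not met]
  Not every element is met, so the customs bureau fails to carry Stage 2.
The importer prevails.

importer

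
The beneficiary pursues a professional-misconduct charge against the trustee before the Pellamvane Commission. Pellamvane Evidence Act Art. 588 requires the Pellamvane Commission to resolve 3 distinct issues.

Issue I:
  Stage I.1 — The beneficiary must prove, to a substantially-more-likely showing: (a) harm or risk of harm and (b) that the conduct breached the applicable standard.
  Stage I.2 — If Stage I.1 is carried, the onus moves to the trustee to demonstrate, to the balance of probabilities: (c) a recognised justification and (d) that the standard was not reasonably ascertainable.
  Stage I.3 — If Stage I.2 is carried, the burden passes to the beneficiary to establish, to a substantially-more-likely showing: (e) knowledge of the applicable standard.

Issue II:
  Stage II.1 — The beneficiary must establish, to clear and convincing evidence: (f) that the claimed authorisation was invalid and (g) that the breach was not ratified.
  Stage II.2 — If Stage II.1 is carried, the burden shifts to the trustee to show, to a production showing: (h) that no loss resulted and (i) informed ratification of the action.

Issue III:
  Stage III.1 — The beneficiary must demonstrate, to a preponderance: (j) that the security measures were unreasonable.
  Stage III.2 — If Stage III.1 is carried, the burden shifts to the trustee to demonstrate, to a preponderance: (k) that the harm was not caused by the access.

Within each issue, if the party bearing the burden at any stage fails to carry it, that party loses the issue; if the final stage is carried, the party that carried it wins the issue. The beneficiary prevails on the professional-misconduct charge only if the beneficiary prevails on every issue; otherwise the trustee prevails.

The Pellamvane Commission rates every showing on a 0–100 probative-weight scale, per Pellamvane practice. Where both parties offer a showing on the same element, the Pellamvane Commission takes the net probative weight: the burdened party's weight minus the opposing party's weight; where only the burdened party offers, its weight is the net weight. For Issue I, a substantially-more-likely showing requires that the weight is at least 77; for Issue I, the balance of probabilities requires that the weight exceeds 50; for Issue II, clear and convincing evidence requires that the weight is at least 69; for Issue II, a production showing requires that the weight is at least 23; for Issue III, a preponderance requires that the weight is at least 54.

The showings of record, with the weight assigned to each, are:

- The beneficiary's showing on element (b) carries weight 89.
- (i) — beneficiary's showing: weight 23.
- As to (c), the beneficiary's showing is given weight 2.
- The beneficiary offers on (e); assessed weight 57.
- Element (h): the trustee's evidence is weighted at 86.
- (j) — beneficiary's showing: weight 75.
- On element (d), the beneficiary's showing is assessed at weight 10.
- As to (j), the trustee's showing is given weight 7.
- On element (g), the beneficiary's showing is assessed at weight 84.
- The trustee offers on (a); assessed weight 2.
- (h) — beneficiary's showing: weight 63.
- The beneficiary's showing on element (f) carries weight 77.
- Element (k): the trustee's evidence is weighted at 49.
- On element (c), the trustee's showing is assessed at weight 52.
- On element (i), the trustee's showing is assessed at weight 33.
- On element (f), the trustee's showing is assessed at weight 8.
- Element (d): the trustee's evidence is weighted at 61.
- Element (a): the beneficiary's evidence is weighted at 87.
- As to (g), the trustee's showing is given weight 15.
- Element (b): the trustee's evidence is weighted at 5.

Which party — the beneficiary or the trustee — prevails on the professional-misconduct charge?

— Issue I —
Stage I.1 — burden on beneficiary; standard: a substantially-more-likely showing (weight is at least 77).
    (a): 87 − 2 = 85 ≥ 77 [met]
    (b): 89 − 5 = 84 ≥ 77 [met]
  Stage I.1 is satisfied; the onus moves to the trustee.
Stage I.2 — burden on trustee; standard: the balance of probabilities (weight exceeds 50).
    (c): 52 − 2 = 50 ≤ 50 [not met]
    (d): 61 − 10 = 51 > 50 [met]
  Stage I.2 not carried; the trustee fails its burden.
The beneficiary prevails on this issue.
— Issue II —
Stage II.1 (beneficiary, clear and convincing evidence, weight is at least 69): (f) net 77−8=69 ≥ 69 — meets; (g) net 84−15=69 ≥ 69 — meets.
  Stage II.1 is satisfied; the onus moves to the trustee.
Stage II.2 (trustee, a production showing, weight is at least 23): (h) net 86−63=23 ≥ 23 — meets; (i) net 33−23=10 < 23 — fails.
  Not every element is met, so the trustee fails to carry Stage II.2.
The analysis ends at Stage II.2; the beneficiary prevails on this issue.
— Issue III —
Stage III.1 (beneficiary, a preponderance, weight is at least 54): (j) net 75−7=68 ≥ 54 — meets.
  Stage III.1 carried; the burden shifts to the trustee.
Stage III.2 (trustee, a preponderance, weight is at least 54): (k) 49 < 54 — fails.
  Stage III.2 not carried; the trustee fails its burden.
The analysis ends at Stage III.2; the beneficiary prevails on this issue.
Per-issue: Issue I → beneficiary; Issue II → beneficiary; Issue III → beneficiary. The beneficiary must prevail on every issue; overall, the beneficiary prevails.

beneficiary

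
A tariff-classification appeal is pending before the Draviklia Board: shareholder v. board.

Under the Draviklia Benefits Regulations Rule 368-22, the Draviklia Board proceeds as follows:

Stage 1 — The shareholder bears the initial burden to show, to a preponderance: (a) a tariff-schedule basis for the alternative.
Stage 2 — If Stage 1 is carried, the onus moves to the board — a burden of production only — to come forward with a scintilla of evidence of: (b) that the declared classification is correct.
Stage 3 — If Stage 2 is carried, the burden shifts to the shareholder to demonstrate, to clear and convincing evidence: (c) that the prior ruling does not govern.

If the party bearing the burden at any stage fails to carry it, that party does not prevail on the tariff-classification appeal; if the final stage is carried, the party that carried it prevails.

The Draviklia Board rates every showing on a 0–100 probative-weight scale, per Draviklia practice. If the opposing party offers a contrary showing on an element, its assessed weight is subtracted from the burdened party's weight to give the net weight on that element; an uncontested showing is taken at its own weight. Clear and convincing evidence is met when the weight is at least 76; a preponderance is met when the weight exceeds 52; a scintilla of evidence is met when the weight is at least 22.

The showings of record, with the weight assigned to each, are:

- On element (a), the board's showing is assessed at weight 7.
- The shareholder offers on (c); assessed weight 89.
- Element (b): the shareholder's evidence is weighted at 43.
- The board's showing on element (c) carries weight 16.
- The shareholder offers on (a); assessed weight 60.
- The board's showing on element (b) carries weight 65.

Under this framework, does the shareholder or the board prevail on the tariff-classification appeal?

Stage 1 (shareholder, a preponderance, weight exceeds 52): (a) net 60−7=53 > 52 — meets.
  Stage 1 carried; the burden shifts to the board.
Stage 2 (board, a scintilla of evidence, weight is at least 22): (b) net 65−43=22 ≥ 22 — meets.
  Stage 2 is satisfied; the onus moves to the shareholder.
Stage 3 (shareholder, clear and convincing evidence, weight is at least 76): (c) net 89−16=73 < 76 — fails.
  The shareholder does not carry Stage 3.
The analysis ends at Stage 3; the board prevails.

board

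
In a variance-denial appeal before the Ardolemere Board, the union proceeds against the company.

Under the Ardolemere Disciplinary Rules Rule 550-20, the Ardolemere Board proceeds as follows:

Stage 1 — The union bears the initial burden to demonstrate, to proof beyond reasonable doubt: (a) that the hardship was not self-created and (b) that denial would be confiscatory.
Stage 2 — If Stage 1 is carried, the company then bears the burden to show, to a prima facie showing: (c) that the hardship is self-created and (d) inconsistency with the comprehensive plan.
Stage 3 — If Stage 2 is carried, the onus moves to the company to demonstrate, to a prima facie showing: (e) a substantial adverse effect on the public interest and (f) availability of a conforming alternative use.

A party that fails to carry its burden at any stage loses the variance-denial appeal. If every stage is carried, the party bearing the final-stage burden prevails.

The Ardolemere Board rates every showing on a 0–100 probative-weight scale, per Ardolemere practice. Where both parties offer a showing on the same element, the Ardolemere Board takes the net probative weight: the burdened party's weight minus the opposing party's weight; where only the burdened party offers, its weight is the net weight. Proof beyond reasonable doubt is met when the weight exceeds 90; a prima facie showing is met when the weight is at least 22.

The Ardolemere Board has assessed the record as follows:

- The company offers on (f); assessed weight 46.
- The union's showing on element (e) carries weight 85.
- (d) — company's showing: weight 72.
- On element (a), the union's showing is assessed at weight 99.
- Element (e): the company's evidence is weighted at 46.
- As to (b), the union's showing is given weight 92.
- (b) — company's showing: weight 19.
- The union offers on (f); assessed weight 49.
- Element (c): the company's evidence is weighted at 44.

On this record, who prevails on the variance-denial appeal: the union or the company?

At Stage 1 the union must meet proof beyond reasonable doubt (weight exceeds 90): on (a) the weight is 99, > 90, so (a) meets the standard; on (b) the weight is 92 less the opposing 19 gives net 73, ≤ 90, so (b) does not meet the standard.
  The union does not carry Stage 1.
The company prevails.

company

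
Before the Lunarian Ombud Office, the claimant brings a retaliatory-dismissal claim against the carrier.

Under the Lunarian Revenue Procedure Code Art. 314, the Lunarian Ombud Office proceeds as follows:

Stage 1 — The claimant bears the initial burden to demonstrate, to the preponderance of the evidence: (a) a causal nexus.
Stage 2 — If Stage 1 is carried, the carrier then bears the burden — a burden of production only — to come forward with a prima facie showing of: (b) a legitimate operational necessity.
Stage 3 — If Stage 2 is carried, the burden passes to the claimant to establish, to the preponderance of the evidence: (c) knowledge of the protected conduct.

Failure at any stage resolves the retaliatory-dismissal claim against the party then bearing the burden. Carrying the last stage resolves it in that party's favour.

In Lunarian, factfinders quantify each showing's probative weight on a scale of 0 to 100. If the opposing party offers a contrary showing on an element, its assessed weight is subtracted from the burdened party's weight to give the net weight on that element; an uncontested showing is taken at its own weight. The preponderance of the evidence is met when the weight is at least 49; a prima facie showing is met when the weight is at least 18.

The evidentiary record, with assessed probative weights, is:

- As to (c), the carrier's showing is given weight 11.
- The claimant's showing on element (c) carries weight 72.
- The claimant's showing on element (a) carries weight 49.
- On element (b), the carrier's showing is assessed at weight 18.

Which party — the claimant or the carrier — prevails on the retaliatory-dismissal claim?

At Stage 1 the claimant must meet the preponderance of the evidence (weight is at least 49): on (a) the weight is 49, ≥ 49, so (a) meets the standard.
  The claimant carries Stage 1; the carrier now bears the burden.
At Stage 2 the carrier must meet a prima facie showing (weight is at least 18): on (b) the weight is 18, which does reach 18, so (b) meets the standard.
  All elements met. The burden passes to the claimant.
At Stage 3 the claimant must meet the preponderance of the evidence (weight is at least 49): on (c) the weight is 72 less the opposing 11 gives net 61, ≥ 49, so (c) meets the standard.
  The claimant carries the last stage.
Every stage carried; the claimant prevails.

claimant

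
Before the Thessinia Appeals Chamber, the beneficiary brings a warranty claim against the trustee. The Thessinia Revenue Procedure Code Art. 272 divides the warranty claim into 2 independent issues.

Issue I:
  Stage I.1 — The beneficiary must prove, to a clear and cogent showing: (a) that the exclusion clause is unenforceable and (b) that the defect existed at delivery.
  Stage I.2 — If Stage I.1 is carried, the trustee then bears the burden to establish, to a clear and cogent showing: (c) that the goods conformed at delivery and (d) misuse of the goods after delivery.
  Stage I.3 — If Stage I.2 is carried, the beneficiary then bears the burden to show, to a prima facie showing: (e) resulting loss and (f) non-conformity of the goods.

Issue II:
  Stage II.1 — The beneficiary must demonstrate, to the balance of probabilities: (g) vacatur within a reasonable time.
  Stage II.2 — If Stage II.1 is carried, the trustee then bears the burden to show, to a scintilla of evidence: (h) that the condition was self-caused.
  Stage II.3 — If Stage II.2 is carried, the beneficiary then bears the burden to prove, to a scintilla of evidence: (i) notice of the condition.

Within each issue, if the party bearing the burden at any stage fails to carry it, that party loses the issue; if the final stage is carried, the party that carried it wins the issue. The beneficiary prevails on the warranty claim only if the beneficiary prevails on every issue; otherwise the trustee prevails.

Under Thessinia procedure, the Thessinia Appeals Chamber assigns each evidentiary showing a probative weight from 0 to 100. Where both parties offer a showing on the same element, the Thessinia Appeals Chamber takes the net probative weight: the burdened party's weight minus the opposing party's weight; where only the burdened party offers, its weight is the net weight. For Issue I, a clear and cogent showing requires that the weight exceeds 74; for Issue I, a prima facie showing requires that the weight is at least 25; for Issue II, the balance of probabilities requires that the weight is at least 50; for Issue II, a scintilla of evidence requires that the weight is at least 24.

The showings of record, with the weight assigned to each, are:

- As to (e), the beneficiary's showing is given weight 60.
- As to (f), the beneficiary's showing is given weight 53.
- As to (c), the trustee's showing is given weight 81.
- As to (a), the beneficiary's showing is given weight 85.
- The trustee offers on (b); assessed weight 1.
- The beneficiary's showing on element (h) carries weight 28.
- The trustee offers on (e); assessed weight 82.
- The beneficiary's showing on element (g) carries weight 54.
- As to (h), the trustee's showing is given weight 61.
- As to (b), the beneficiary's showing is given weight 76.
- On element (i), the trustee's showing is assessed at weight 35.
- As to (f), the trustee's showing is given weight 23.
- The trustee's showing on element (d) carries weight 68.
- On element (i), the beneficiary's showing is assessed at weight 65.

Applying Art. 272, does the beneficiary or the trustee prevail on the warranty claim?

— Issue I —
Stage I.1 — burden on beneficiary; standard: a clear and cogent showing (weight exceeds 74).
    (a): 85 > 74 [met]
    (b): 76 − 1 = 75 > 74 [met]
  Stage I.1 carried; the burden shifts to the trustee.
Stage I.2 — burden on trustee; standard: a clear and cogent showing (weight exceeds 74).
    (c): 81 > 74 [met]
    (d): 68 ≤ 74 [not met]
  The trustee does not carry Stage I.2.
The beneficiary prevails on this issue.
— Issue II —
At Stage II.1 the beneficiary must meet the balance of probabilities (weight is at least 50): on (g) the weight is 54, which does reach 50, so (g) meets the standard.
  The beneficiary carries Stage II.1; the trustee now bears the burden.
At Stage II.2 the trustee must meet a scintilla of evidence (weight is at least 24): on (h) the weight is 61 less the opposing 28 gives net 33, which does reach 24, so (h) meets the standard.
  Stage II.2 carried; the burden shifts to the beneficiary.
At Stage II.3 the beneficiary must meet a scintilla of evidence (weight is at least 24): on (i) the weight is 65 less the opposing 35 gives net 30, ≥ 24, so (i) meets the standard.
  Stage II.3 carried; the final stage is satisfied.
All stages carried — the beneficiary prevails on this issue.
Per-issue: Issue I → beneficiary; Issue II → beneficiary. The beneficiary must prevail on every issue; overall, the beneficiary prevails.

beneficiary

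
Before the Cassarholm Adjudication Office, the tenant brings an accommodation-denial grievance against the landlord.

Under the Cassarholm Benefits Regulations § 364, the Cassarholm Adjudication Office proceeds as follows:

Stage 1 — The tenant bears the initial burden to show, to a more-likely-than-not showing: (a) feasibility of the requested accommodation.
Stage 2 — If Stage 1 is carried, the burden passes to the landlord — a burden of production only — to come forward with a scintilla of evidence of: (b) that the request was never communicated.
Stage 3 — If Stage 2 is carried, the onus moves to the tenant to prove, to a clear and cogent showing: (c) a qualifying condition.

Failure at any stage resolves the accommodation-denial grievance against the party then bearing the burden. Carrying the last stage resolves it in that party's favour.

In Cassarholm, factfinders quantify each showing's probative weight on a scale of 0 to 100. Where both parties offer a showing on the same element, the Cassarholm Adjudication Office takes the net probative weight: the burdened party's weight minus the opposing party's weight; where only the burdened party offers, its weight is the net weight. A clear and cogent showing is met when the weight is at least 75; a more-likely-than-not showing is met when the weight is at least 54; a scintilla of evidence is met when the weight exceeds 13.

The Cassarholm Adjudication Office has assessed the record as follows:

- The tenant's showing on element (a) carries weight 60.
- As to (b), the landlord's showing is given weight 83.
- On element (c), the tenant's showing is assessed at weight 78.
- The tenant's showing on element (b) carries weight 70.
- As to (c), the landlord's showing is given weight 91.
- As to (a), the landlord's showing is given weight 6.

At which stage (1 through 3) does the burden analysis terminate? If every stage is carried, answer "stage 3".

stage 2

Stage 1 — burden on tenant; standard: a more-likely-than-not showing (weight is at least 54).
    (a): 60 − 6 = 54 ≥ 54 [met]
  Stage 1 carried; the burden shifts to the landlord.
Stage 2 — burden on landlord; standard: a scintilla of evidence (weight exceeds 13).
    (b): 83 − 70 = 13 ≤ 13 [not met]
  Stage 2 not carried; the landlord fails its burden.
The analysis ends at Stage 2; the tenant prevails.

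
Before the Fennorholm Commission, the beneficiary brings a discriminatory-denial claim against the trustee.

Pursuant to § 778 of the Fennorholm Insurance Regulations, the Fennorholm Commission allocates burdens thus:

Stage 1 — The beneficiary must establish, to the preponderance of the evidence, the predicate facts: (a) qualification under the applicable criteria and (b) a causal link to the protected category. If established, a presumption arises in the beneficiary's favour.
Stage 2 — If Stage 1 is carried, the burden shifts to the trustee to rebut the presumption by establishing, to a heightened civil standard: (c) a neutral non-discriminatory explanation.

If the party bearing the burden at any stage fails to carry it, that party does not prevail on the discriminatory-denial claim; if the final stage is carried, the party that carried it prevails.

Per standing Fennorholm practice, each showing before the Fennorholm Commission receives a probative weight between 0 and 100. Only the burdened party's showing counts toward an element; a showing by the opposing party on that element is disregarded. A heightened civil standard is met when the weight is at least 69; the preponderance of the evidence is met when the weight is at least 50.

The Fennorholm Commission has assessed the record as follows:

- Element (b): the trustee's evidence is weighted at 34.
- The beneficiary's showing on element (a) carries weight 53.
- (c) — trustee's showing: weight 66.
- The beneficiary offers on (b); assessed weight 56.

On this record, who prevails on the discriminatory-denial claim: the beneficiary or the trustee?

Stage 1 (beneficiary, the preponderance of the evidence, weight is at least 50): (a) 53 ≥ 50 — meets; (b) 56 (trustee's 34 disregarded) ≥ 50 — meets.
  Stage 1 is satisfied; the onus moves to the trustee.
Stage 2 (trustee, a heightened civil standard, weight is at least 69): (c) 66 < 69 — fails.
  Stage 2 not carried; the trustee fails its burden.
The analysis ends at Stage 2; the beneficiary prevails.

beneficiary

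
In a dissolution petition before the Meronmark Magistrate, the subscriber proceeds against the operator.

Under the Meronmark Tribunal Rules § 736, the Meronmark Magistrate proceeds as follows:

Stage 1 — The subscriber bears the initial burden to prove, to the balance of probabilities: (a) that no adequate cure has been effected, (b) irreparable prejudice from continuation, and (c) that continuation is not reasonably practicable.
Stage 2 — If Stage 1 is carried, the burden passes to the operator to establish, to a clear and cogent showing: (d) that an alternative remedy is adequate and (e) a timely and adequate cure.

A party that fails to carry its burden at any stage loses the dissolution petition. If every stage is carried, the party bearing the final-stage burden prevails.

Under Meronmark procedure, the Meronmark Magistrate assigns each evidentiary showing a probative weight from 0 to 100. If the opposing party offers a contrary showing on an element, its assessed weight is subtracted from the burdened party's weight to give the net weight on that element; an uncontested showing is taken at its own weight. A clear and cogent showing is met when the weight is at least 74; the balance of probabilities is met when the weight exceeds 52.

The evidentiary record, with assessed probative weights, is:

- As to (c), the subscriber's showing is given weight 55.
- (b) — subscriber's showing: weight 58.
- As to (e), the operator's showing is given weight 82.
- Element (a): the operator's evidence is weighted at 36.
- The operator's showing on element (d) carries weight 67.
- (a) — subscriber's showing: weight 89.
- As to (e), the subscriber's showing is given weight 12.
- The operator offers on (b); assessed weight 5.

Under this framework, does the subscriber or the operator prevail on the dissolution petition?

Stage 1 — burden on subscriber; standard: the balance of probabilities (weight exceeds 52).
    (a): 89 − 36 = 53 > 52 [met]
    (b): 58 − 5 = 53 > 52 [met]
    (c): 55 > 52 [met]
  The subscriber carries Stage 1; the operator now bears the burden.
Stage 2 — burden on operator; standard: a clear and cogent showing (weight is at least 74).
    (d): 67 < 74 [not met]
    (e): 82 − 12 = 70 < 74 [not met]
  The operator does not carry Stage 2.
The subscriber prevails.

subscriber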